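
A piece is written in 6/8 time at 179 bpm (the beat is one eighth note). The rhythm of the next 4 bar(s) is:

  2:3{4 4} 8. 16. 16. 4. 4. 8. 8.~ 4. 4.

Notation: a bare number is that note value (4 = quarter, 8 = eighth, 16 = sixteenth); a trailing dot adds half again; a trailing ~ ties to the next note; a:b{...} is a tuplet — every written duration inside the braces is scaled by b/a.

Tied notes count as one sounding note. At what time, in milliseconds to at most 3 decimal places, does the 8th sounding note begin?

note 8 onset = 15b = 5027.933ms

1. 0.0ms @ 0 + 1005.587ms (3)
2. 1005.587ms @ 3 + 1005.587ms (3)
3. 2011.173ms @ 6 + 502.793ms (3/2)
4. 2513.966ms @ 15/2 + 251.397ms (3/4)
5. 2765.363ms @ 33/4 + 251.397ms (3/4)
6. 3016.76ms @ 9 + 1005.587ms (3)
7. 4022.346ms @ 12 + 1005.587ms (3)
8. 5027.933ms @ 15 + 502.793ms (3/2)
9. 5530.726ms @ 33/2 + 1508.38ms (9/2)
10. 7039.106ms @ 21 + 1005.587ms (3)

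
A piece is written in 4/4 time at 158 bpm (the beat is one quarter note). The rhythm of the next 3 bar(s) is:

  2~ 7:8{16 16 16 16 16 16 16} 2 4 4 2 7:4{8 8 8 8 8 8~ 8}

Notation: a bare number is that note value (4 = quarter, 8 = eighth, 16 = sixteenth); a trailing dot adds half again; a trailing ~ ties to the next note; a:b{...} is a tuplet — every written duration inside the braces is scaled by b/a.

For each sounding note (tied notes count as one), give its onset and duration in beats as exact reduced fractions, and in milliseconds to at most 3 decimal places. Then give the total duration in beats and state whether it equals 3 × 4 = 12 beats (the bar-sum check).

1) 0.0ms=0b +867.993ms=16/7b
2) 867.993ms=16/7b +108.499ms=2/7b
3) 976.492ms=18/7b +108.499ms=2/7b
4) 1084.991ms=20/7b +108.499ms=2/7b
5) 1193.49ms=22/7b +108.499ms=2/7b
6) 1301.989ms=24/7b +108.499ms=2/7b
7) 1410.488ms=26/7b +108.499ms=2/7b
8) 1518.987ms=4b +759.494ms=2b
9) 2278.481ms=6b +379.747ms=1b
10) 2658.228ms=7b +379.747ms=1b
11) 3037.975ms=8b +759.494ms=2b
12) 3797.468ms=10b +108.499ms=2/7b
13) 3905.967ms=72/7b +108.499ms=2/7b
14) 4014.467ms=74/7b +108.499ms=2/7b
15) 4122.966ms=76/7b +108.499ms=2/7b
16) 4231.465ms=78/7b +108.499ms=2/7b
17) 4339.964ms=80/7b +216.998ms=4/7b
Σ=12b of 12 (158bpm 4/4) — PASS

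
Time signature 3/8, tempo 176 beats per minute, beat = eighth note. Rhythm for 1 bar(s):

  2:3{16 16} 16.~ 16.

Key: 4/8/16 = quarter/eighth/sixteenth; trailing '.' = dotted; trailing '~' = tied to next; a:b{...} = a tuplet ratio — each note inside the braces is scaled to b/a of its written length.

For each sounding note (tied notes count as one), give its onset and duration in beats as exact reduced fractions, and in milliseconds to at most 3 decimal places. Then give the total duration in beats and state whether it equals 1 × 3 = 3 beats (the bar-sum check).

1) 0.0ms=0b +255.682ms=3/4b
2) 255.682ms=3/4b +255.682ms=3/4b
3) 511.364ms=3/2b +511.364ms=3/2b
Σ=3b of 3 (176bpm 3/8) — PASS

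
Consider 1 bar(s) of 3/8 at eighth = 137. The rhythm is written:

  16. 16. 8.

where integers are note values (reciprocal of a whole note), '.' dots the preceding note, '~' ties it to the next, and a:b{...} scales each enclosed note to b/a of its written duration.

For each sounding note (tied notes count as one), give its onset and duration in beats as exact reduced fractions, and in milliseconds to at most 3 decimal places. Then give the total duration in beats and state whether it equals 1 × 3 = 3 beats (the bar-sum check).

1) 0.0ms=0b +328.467ms=3/4b
2) 328.467ms=3/4b +328.467ms=3/4b
3) 656.934ms=3/2b +656.934ms=3/2b
Σ=3b of 3 (137bpm 3/8) — PASS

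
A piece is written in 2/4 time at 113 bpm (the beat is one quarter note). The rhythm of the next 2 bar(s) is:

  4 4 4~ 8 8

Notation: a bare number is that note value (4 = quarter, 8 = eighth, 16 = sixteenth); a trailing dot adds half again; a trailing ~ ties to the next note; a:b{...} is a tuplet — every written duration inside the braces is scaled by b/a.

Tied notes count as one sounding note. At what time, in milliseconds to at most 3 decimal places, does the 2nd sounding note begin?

note 2 onset = 1b = 530.973ms

1. 0.0ms @ 0 + 530.973ms (1)
2. 530.973ms @ 1 + 530.973ms (1)
3. 1061.947ms @ 2 + 796.46ms (3/2)
4. 1858.407ms @ 7/2 + 265.487ms (1/2)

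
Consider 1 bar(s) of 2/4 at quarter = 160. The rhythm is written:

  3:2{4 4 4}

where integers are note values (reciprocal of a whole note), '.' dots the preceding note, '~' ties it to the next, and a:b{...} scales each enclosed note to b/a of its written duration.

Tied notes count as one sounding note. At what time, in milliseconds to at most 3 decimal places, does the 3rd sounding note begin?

1. 0.0ms @ 0 + 250.0ms (2/3)
2. 250.0ms @ 2/3 + 250.0ms (2/3)
3. 500.0ms @ 4/3 + 250.0ms (2/3)

note 3 onset = 4/3b = 500.0ms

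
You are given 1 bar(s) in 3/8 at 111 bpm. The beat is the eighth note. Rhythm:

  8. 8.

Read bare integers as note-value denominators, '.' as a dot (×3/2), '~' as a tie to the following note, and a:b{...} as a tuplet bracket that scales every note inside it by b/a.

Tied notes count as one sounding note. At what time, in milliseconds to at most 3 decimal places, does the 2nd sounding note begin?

1. 0.0ms @ 0 + 810.811ms (3/2)
2. 810.811ms @ 3/2 + 810.811ms (3/2)

note 2 onset = 3/2b = 810.811ms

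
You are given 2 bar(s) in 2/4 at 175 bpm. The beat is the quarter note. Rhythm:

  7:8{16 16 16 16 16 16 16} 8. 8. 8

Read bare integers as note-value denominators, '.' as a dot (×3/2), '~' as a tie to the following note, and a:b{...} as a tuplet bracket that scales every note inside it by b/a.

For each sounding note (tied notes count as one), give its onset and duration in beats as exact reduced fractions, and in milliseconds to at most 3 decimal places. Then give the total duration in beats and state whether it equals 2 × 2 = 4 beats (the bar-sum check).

1) 0.0ms=0b +97.959ms=2/7b
2) 97.959ms=2/7b +97.959ms=2/7b
3) 195.918ms=4/7b +97.959ms=2/7b
4) 293.878ms=6/7b +97.959ms=2/7b
5) 391.837ms=8/7b +97.959ms=2/7b
6) 489.796ms=10/7b +97.959ms=2/7b
7) 587.755ms=12/7b +97.959ms=2/7b
8) 685.714ms=2b +257.143ms=3/4b
9) 942.857ms=11/4b +257.143ms=3/4b
10) 1200.0ms=7/2b +171.429ms=1/2b
Σ=4b of 4 (175bpm 2/4) — PASS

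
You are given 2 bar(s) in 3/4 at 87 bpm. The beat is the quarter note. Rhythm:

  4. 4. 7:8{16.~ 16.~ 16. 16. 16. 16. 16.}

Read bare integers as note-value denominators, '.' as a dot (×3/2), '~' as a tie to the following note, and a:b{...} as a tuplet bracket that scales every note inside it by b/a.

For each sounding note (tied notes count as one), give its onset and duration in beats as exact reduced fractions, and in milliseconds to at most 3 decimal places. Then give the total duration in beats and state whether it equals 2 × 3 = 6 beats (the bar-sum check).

1) 0.0ms=0b +1034.483ms=3/2b
2) 1034.483ms=3/2b +1034.483ms=3/2b
3) 2068.966ms=3b +886.7ms=9/7b
4) 2955.665ms=30/7b +295.567ms=3/7b
5) 3251.232ms=33/7b +295.567ms=3/7b
6) 3546.798ms=36/7b +295.567ms=3/7b
7) 3842.365ms=39/7b +295.567ms=3/7b
Σ=6b of 6 (87bpm 3/4) — PASS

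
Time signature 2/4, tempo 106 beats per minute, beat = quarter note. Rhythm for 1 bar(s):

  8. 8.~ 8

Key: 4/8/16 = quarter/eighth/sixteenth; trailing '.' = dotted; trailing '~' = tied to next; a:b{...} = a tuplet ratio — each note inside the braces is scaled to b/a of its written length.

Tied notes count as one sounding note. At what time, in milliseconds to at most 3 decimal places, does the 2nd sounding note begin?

note 2 onset = 3/4b = 424.528ms

1. 0.0ms @ 0 + 424.528ms (3/4)
2. 424.528ms @ 3/4 + 707.547ms (5/4)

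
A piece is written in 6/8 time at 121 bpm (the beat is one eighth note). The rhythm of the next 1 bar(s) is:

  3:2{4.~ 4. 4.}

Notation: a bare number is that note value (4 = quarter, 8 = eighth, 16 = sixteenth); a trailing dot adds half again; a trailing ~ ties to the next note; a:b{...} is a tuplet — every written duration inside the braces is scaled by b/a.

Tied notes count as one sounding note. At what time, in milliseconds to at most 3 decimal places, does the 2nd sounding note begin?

note 2 onset = 4b = 1983.471ms

1. 0.0ms @ 0 + 1983.471ms (4)
2. 1983.471ms @ 4 + 991.736ms (2)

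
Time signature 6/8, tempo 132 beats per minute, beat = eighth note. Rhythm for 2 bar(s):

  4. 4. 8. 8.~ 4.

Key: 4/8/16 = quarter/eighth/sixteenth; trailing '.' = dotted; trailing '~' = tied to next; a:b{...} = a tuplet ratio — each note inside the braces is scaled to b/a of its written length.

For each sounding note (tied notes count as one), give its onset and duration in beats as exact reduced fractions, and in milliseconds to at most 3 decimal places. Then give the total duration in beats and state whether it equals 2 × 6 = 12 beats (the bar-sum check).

1) 0.0ms=0b +1363.636ms=3b
2) 1363.636ms=3b +1363.636ms=3b
3) 2727.273ms=6b +681.818ms=3/2b
4) 3409.091ms=15/2b +2045.455ms=9/2b
Σ=12b of 12 (132bpm 6/8) — PASS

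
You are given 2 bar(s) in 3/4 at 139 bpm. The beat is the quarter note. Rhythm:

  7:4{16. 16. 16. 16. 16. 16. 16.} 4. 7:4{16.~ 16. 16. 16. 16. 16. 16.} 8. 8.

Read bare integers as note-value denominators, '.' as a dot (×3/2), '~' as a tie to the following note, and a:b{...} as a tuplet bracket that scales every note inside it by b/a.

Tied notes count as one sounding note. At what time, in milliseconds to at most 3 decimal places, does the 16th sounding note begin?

note 16 onset = 21/4b = 2266.187ms

1. 0.0ms @ 0 + 92.497ms (3/14)
2. 92.497ms @ 3/14 + 92.497ms (3/14)
3. 184.995ms @ 3/7 + 92.497ms (3/14)
4. 277.492ms @ 9/14 + 92.497ms (3/14)
5. 369.99ms @ 6/7 + 92.497ms (3/14)
6. 462.487ms @ 15/14 + 92.497ms (3/14)
7. 554.985ms @ 9/7 + 92.497ms (3/14)
8. 647.482ms @ 3/2 + 647.482ms (3/2)
9. 1294.964ms @ 3 + 184.995ms (3/7)
10. 1479.959ms @ 24/7 + 92.497ms (3/14)
11. 1572.456ms @ 51/14 + 92.497ms (3/14)
12. 1664.954ms @ 27/7 + 92.497ms (3/14)
13. 1757.451ms @ 57/14 + 92.497ms (3/14)
14. 1849.949ms @ 30/7 + 92.497ms (3/14)
15. 1942.446ms @ 9/2 + 323.741ms (3/4)
16. 2266.187ms @ 21/4 + 323.741ms (3/4)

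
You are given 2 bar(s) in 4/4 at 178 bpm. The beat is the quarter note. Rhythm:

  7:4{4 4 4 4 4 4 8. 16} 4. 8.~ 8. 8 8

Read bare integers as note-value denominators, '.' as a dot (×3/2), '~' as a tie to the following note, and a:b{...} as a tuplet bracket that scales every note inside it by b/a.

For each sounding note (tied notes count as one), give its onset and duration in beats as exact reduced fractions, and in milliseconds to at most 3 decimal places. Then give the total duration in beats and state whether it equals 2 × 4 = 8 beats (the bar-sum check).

1) 0.0ms=0b +192.616ms=4/7b
2) 192.616ms=4/7b +192.616ms=4/7b
3) 385.233ms=8/7b +192.616ms=4/7b
4) 577.849ms=12/7b +192.616ms=4/7b
5) 770.465ms=16/7b +192.616ms=4/7b
6) 963.082ms=20/7b +192.616ms=4/7b
7) 1155.698ms=24/7b +144.462ms=3/7b
8) 1300.161ms=27/7b +48.154ms=1/7b
9) 1348.315ms=4b +505.618ms=3/2b
10) 1853.933ms=11/2b +505.618ms=3/2b
11) 2359.551ms=7b +168.539ms=1/2b
12) 2528.09ms=15/2b +168.539ms=1/2b
Σ=8b of 8 (178bpm 4/4) — PASS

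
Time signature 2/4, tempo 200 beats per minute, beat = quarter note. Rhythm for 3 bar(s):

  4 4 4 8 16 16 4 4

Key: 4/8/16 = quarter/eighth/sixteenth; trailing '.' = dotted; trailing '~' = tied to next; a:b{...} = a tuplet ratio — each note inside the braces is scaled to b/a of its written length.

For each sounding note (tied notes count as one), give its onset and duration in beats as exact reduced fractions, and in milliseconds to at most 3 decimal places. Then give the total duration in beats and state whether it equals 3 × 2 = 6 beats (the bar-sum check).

1) 0.0ms=0b +300.0ms=1b
2) 300.0ms=1b +300.0ms=1b
3) 600.0ms=2b +300.0ms=1b
4) 900.0ms=3b +150.0ms=1/2b
5) 1050.0ms=7/2b +75.0ms=1/4b
6) 1125.0ms=15/4b +75.0ms=1/4b
7) 1200.0ms=4b +300.0ms=1b
8) 1500.0ms=5b +300.0ms=1b
Σ=6b of 6 (200bpm 2/4) — PASS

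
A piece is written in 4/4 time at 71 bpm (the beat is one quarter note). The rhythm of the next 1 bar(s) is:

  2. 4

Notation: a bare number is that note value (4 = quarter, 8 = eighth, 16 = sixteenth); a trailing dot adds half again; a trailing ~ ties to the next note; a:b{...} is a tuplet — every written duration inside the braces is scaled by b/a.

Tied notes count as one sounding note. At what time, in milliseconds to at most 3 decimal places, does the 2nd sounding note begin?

1. 0.0ms @ 0 + 2535.211ms (3)
2. 2535.211ms @ 3 + 845.07ms (1)

note 2 onset = 3b = 2535.211ms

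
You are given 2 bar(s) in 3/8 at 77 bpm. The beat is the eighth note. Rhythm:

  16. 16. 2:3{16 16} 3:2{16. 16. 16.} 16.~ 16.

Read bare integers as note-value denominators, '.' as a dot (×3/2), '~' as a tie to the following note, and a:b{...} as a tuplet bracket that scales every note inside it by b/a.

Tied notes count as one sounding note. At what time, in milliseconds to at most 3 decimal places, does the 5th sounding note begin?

1. 0.0ms @ 0 + 584.416ms (3/4)
2. 584.416ms @ 3/4 + 584.416ms (3/4)
3. 1168.831ms @ 3/2 + 584.416ms (3/4)
4. 1753.247ms @ 9/4 + 584.416ms (3/4)
5. 2337.662ms @ 3 + 389.61ms (1/2)
6. 2727.273ms @ 7/2 + 389.61ms (1/2)
7. 3116.883ms @ 4 + 389.61ms (1/2)
8. 3506.494ms @ 9/2 + 1168.831ms (3/2)

note 5 onset = 3b = 2337.662ms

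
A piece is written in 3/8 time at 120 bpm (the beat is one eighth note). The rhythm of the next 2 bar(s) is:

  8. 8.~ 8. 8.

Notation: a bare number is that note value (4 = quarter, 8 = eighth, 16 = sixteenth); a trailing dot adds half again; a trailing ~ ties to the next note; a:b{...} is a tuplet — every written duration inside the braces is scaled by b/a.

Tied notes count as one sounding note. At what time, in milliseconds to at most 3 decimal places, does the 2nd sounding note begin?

1. 0.0ms @ 0 + 750.0ms (3/2)
2. 750.0ms @ 3/2 + 1500.0ms (3)
3. 2250.0ms @ 9/2 + 750.0ms (3/2)

note 2 onset = 3/2b = 750.0ms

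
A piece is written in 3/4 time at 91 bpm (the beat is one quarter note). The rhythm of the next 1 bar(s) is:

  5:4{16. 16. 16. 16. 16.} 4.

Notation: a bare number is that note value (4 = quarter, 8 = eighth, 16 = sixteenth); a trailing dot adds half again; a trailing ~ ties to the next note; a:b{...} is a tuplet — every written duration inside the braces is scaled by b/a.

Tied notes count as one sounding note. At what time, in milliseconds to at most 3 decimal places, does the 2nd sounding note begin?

1. 0.0ms @ 0 + 197.802ms (3/10)
2. 197.802ms @ 3/10 + 197.802ms (3/10)
3. 395.604ms @ 3/5 + 197.802ms (3/10)
4. 593.407ms @ 9/10 + 197.802ms (3/10)
5. 791.209ms @ 6/5 + 197.802ms (3/10)
6. 989.011ms @ 3/2 + 989.011ms (3/2)

note 2 onset = 3/10b = 197.802ms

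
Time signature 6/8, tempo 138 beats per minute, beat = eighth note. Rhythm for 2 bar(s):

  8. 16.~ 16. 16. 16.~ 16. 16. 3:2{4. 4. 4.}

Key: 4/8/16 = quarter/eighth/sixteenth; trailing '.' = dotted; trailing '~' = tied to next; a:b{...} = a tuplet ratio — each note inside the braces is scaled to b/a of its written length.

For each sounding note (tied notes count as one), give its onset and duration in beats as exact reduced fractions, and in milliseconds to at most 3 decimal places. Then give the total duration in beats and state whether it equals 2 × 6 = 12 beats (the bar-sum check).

1) 0.0ms=0b +652.174ms=3/2b
2) 652.174ms=3/2b +652.174ms=3/2b
3) 1304.348ms=3b +326.087ms=3/4b
4) 1630.435ms=15/4b +652.174ms=3/2b
5) 2282.609ms=21/4b +326.087ms=3/4b
6) 2608.696ms=6b +869.565ms=2b
7) 3478.261ms=8b +869.565ms=2b
8) 4347.826ms=10b +869.565ms=2b
Σ=12b of 12 (138bpm 6/8) — PASS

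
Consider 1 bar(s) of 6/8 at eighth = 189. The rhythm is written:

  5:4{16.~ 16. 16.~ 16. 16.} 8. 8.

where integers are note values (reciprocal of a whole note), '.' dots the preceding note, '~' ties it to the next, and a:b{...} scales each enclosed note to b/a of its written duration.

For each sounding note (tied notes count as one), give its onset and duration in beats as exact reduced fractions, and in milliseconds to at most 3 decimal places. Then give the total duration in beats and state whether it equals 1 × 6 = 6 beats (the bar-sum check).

1) 0.0ms=0b +380.952ms=6/5b
2) 380.952ms=6/5b +380.952ms=6/5b
3) 761.905ms=12/5b +190.476ms=3/5b
4) 952.381ms=3b +476.19ms=3/2b
5) 1428.571ms=9/2b +476.19ms=3/2b
Σ=6b of 6 (189bpm 6/8) — PASS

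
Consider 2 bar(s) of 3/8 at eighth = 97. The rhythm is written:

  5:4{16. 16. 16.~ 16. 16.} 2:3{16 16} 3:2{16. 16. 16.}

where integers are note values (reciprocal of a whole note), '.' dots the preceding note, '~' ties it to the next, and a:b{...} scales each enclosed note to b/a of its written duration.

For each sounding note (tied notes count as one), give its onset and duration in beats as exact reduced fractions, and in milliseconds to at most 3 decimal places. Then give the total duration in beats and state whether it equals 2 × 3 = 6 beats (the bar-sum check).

1) 0.0ms=0b +371.134ms=3/5b
2) 371.134ms=3/5b +371.134ms=3/5b
3) 742.268ms=6/5b +742.268ms=6/5b
4) 1484.536ms=12/5b +371.134ms=3/5b
5) 1855.67ms=3b +463.918ms=3/4b
6) 2319.588ms=15/4b +463.918ms=3/4b
7) 2783.505ms=9/2b +309.278ms=1/2b
8) 3092.784ms=5b +309.278ms=1/2b
9) 3402.062ms=11/2b +309.278ms=1/2b
Σ=6b of 6 (97bpm 3/8) — PASS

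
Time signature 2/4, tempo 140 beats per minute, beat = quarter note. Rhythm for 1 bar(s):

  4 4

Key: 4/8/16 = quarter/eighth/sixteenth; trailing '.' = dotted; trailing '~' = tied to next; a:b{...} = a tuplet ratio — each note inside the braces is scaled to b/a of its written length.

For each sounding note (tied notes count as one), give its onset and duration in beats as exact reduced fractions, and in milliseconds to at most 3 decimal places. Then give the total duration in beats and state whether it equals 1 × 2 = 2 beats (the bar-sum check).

1) 0.0ms=0b +428.571ms=1b
2) 428.571ms=1b +428.571ms=1b
Σ=2b of 2 (140bpm 2/4) — PASS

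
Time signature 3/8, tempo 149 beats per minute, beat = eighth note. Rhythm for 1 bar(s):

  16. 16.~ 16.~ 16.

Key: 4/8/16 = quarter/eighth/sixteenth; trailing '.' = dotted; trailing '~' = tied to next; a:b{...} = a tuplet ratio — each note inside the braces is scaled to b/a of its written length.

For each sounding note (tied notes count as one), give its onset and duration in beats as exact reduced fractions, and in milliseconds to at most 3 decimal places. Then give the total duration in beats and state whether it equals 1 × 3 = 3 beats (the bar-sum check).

1) 0.0ms=0b +302.013ms=3/4b
2) 302.013ms=3/4b +906.04ms=9/4b
Σ=3b of 3 (149bpm 3/8) — PASS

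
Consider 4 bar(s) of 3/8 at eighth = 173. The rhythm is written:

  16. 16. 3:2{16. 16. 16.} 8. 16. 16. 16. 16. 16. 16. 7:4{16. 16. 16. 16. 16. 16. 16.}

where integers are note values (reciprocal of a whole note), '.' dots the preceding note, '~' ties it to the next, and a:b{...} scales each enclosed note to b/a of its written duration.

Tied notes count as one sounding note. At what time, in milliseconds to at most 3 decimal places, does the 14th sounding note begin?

1. 0.0ms @ 0 + 260.116ms (3/4)
2. 260.116ms @ 3/4 + 260.116ms (3/4)
3. 520.231ms @ 3/2 + 173.41ms (1/2)
4. 693.642ms @ 2 + 173.41ms (1/2)
5. 867.052ms @ 5/2 + 173.41ms (1/2)
6. 1040.462ms @ 3 + 520.231ms (3/2)
7. 1560.694ms @ 9/2 + 260.116ms (3/4)
8. 1820.809ms @ 21/4 + 260.116ms (3/4)
9. 2080.925ms @ 6 + 260.116ms (3/4)
10. 2341.04ms @ 27/4 + 260.116ms (3/4)
11. 2601.156ms @ 15/2 + 260.116ms (3/4)
12. 2861.272ms @ 33/4 + 260.116ms (3/4)
13. 3121.387ms @ 9 + 148.637ms (3/7)
14. 3270.025ms @ 66/7 + 148.637ms (3/7)
15. 3418.662ms @ 69/7 + 148.637ms (3/7)
16. 3567.3ms @ 72/7 + 148.637ms (3/7)
17. 3715.937ms @ 75/7 + 148.637ms (3/7)
18. 3864.575ms @ 78/7 + 148.637ms (3/7)
19. 4013.212ms @ 81/7 + 148.637ms (3/7)

note 14 onset = 66/7b = 3270.025ms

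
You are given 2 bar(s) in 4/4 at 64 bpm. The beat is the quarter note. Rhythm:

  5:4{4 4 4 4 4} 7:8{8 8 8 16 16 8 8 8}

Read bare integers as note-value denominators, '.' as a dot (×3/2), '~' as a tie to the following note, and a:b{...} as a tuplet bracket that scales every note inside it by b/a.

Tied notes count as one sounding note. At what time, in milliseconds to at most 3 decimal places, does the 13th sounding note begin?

note 13 onset = 52/7b = 6964.286ms

1. 0.0ms @ 0 + 750.0ms (4/5)
2. 750.0ms @ 4/5 + 750.0ms (4/5)
3. 1500.0ms @ 8/5 + 750.0ms (4/5)
4. 2250.0ms @ 12/5 + 750.0ms (4/5)
5. 3000.0ms @ 16/5 + 750.0ms (4/5)
6. 3750.0ms @ 4 + 535.714ms (4/7)
7. 4285.714ms @ 32/7 + 535.714ms (4/7)
8. 4821.429ms @ 36/7 + 535.714ms (4/7)
9. 5357.143ms @ 40/7 + 267.857ms (2/7)
10. 5625.0ms @ 6 + 267.857ms (2/7)
11. 5892.857ms @ 44/7 + 535.714ms (4/7)
12. 6428.571ms @ 48/7 + 535.714ms (4/7)
13. 6964.286ms @ 52/7 + 535.714ms (4/7)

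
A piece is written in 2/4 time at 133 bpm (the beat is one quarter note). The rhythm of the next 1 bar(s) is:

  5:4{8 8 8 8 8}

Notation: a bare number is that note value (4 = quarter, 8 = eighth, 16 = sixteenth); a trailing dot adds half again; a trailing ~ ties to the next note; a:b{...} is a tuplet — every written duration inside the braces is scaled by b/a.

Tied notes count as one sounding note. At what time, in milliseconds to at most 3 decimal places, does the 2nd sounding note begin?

note 2 onset = 2/5b = 180.451ms

1. 0.0ms @ 0 + 180.451ms (2/5)
2. 180.451ms @ 2/5 + 180.451ms (2/5)
3. 360.902ms @ 4/5 + 180.451ms (2/5)
4. 541.353ms @ 6/5 + 180.451ms (2/5)
5. 721.805ms @ 8/5 + 180.451ms (2/5)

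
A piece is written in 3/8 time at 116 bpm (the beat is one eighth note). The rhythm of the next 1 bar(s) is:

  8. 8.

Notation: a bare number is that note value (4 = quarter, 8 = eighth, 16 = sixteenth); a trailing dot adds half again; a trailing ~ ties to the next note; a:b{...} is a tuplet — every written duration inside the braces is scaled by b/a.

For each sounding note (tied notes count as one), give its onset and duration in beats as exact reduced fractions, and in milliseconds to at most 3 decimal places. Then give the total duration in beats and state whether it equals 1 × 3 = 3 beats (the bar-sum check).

1) 0.0ms=0b +775.862ms=3/2b
2) 775.862ms=3/2b +775.862ms=3/2b
Σ=3b of 3 (116bpm 3/8) — PASS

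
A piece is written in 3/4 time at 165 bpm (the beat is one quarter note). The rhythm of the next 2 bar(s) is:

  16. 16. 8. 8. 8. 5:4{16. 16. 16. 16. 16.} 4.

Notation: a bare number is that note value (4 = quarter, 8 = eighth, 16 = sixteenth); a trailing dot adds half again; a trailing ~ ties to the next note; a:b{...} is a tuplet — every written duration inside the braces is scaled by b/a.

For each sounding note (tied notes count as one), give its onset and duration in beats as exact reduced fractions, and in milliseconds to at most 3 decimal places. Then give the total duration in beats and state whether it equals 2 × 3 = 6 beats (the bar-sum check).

1) 0.0ms=0b +136.364ms=3/8b
2) 136.364ms=3/8b +136.364ms=3/8b
3) 272.727ms=3/4b +272.727ms=3/4b
4) 545.455ms=3/2b +272.727ms=3/4b
5) 818.182ms=9/4b +272.727ms=3/4b
6) 1090.909ms=3b +109.091ms=3/10b
7) 1200.0ms=33/10b +109.091ms=3/10b
8) 1309.091ms=18/5b +109.091ms=3/10b
9) 1418.182ms=39/10b +109.091ms=3/10b
10) 1527.273ms=21/5b +109.091ms=3/10b
11) 1636.364ms=9/2b +545.455ms=3/2b
Σ=6b of 6 (165bpm 3/4) — PASS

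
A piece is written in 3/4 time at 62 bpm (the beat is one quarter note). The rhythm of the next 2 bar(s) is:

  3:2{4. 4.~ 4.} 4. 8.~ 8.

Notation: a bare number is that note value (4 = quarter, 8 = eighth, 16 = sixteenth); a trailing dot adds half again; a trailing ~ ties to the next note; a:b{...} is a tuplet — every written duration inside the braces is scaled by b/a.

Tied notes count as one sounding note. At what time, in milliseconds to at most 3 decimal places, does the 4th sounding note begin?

note 4 onset = 9/2b = 4354.839ms

1. 0.0ms @ 0 + 967.742ms (1)
2. 967.742ms @ 1 + 1935.484ms (2)
3. 2903.226ms @ 3 + 1451.613ms (3/2)
4. 4354.839ms @ 9/2 + 1451.613ms (3/2)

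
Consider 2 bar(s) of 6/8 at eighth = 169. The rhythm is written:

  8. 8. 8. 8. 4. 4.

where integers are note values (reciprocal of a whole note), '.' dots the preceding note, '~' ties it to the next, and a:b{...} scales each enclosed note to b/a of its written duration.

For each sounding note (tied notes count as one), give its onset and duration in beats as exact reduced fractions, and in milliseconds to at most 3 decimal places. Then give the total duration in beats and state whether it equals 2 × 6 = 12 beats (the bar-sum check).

1) 0.0ms=0b +532.544ms=3/2b
2) 532.544ms=3/2b +532.544ms=3/2b
3) 1065.089ms=3b +532.544ms=3/2b
4) 1597.633ms=9/2b +532.544ms=3/2b
5) 2130.178ms=6b +1065.089ms=3b
6) 3195.266ms=9b +1065.089ms=3b
Σ=12b of 12 (169bpm 6/8) — PASS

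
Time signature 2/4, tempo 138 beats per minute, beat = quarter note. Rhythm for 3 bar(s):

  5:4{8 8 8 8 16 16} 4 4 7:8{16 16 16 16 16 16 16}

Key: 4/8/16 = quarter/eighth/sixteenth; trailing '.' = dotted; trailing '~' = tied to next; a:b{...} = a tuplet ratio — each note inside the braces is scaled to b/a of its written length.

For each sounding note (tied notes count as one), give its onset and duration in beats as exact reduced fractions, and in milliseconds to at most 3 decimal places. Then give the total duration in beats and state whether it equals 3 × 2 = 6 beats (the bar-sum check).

1) 0.0ms=0b +173.913ms=2/5b
2) 173.913ms=2/5b +173.913ms=2/5b
3) 347.826ms=4/5b +173.913ms=2/5b
4) 521.739ms=6/5b +173.913ms=2/5b
5) 695.652ms=8/5b +86.957ms=1/5b
6) 782.609ms=9/5b +86.957ms=1/5b
7) 869.565ms=2b +434.783ms=1b
8) 1304.348ms=3b +434.783ms=1b
9) 1739.13ms=4b +124.224ms=2/7b
10) 1863.354ms=30/7b +124.224ms=2/7b
11) 1987.578ms=32/7b +124.224ms=2/7b
12) 2111.801ms=34/7b +124.224ms=2/7b
13) 2236.025ms=36/7b +124.224ms=2/7b
14) 2360.248ms=38/7b +124.224ms=2/7b
15) 2484.472ms=40/7b +124.224ms=2/7b
Σ=6b of 6 (138bpm 2/4) — PASS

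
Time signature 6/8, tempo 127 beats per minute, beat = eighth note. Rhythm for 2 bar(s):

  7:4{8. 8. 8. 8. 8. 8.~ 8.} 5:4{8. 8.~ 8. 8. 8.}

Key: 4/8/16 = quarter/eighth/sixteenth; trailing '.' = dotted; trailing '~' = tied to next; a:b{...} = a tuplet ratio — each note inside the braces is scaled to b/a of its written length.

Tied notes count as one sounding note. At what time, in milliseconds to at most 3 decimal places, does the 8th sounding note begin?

note 8 onset = 36/5b = 3401.575ms

1. 0.0ms @ 0 + 404.949ms (6/7)
2. 404.949ms @ 6/7 + 404.949ms (6/7)
3. 809.899ms @ 12/7 + 404.949ms (6/7)
4. 1214.848ms @ 18/7 + 404.949ms (6/7)
5. 1619.798ms @ 24/7 + 404.949ms (6/7)
6. 2024.747ms @ 30/7 + 809.899ms (12/7)
7. 2834.646ms @ 6 + 566.929ms (6/5)
8. 3401.575ms @ 36/5 + 1133.858ms (12/5)
9. 4535.433ms @ 48/5 + 566.929ms (6/5)
10. 5102.362ms @ 54/5 + 566.929ms (6/5)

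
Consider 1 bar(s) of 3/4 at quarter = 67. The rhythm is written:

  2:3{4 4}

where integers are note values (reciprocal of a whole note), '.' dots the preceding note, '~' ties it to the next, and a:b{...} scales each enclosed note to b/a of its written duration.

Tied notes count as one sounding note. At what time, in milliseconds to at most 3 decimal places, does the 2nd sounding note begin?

1. 0.0ms @ 0 + 1343.284ms (3/2)
2. 1343.284ms @ 3/2 + 1343.284ms (3/2)

note 2 onset = 3/2b = 1343.284ms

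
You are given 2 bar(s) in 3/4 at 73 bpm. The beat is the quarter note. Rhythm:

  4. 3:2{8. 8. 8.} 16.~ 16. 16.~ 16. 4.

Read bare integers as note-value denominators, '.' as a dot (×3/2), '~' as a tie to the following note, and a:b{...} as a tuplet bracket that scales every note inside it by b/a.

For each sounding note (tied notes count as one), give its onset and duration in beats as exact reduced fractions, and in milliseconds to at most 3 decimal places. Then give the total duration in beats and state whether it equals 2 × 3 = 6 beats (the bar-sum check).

1) 0.0ms=0b +1232.877ms=3/2b
2) 1232.877ms=3/2b +410.959ms=1/2b
3) 1643.836ms=2b +410.959ms=1/2b
4) 2054.795ms=5/2b +410.959ms=1/2b
5) 2465.753ms=3b +616.438ms=3/4b
6) 3082.192ms=15/4b +616.438ms=3/4b
7) 3698.63ms=9/2b +1232.877ms=3/2b
Σ=6b of 6 (73bpm 3/4) — PASS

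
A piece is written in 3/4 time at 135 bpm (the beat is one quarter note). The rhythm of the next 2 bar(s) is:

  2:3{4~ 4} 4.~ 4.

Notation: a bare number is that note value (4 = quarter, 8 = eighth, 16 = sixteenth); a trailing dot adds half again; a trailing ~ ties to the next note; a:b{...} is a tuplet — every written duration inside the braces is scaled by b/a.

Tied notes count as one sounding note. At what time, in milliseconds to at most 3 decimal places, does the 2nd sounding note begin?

note 2 onset = 3b = 1333.333ms

1. 0.0ms @ 0 + 1333.333ms (3)
2. 1333.333ms @ 3 + 1333.333ms (3)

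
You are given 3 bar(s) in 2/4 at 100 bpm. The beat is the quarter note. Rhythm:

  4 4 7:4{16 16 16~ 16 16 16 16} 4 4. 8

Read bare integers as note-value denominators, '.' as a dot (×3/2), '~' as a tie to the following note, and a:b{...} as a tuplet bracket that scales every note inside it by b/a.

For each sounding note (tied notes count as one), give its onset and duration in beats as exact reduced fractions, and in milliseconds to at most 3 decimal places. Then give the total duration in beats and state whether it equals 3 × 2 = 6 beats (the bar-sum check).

1) 0.0ms=0b +600.0ms=1b
2) 600.0ms=1b +600.0ms=1b
3) 1200.0ms=2b +85.714ms=1/7b
4) 1285.714ms=15/7b +85.714ms=1/7b
5) 1371.429ms=16/7b +171.429ms=2/7b
6) 1542.857ms=18/7b +85.714ms=1/7b
7) 1628.571ms=19/7b +85.714ms=1/7b
8) 1714.286ms=20/7b +85.714ms=1/7b
9) 1800.0ms=3b +600.0ms=1b
10) 2400.0ms=4b +900.0ms=3/2b
11) 3300.0ms=11/2b +300.0ms=1/2b
Σ=6b of 6 (100bpm 2/4) — PASS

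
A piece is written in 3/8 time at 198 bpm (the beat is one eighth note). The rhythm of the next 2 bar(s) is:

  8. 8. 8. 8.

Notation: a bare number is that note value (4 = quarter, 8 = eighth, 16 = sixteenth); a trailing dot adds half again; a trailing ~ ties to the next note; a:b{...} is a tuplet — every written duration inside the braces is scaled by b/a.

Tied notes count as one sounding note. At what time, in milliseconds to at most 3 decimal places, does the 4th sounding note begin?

1. 0.0ms @ 0 + 454.545ms (3/2)
2. 454.545ms @ 3/2 + 454.545ms (3/2)
3. 909.091ms @ 3 + 454.545ms (3/2)
4. 1363.636ms @ 9/2 + 454.545ms (3/2)

note 4 onset = 9/2b = 1363.636ms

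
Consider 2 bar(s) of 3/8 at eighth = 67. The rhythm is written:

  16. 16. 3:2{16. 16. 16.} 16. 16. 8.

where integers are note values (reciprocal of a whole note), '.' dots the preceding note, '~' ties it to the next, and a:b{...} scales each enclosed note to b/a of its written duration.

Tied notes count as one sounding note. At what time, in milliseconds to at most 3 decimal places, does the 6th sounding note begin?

note 6 onset = 3b = 2686.567ms

1. 0.0ms @ 0 + 671.642ms (3/4)
2. 671.642ms @ 3/4 + 671.642ms (3/4)
3. 1343.284ms @ 3/2 + 447.761ms (1/2)
4. 1791.045ms @ 2 + 447.761ms (1/2)
5. 2238.806ms @ 5/2 + 447.761ms (1/2)
6. 2686.567ms @ 3 + 671.642ms (3/4)
7. 3358.209ms @ 15/4 + 671.642ms (3/4)
8. 4029.851ms @ 9/2 + 1343.284ms (3/2)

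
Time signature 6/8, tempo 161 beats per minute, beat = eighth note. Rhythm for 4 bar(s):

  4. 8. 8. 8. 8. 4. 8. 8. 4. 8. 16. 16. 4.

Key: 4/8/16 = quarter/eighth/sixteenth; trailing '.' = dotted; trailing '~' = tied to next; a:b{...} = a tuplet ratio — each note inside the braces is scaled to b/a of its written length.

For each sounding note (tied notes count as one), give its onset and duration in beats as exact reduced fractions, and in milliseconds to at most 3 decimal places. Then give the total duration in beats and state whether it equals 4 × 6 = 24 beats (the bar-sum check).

1) 0.0ms=0b +1118.012ms=3b
2) 1118.012ms=3b +559.006ms=3/2b
3) 1677.019ms=9/2b +559.006ms=3/2b
4) 2236.025ms=6b +559.006ms=3/2b
5) 2795.031ms=15/2b +559.006ms=3/2b
6) 3354.037ms=9b +1118.012ms=3b
7) 4472.05ms=12b +559.006ms=3/2b
8) 5031.056ms=27/2b +559.006ms=3/2b
9) 5590.062ms=15b +1118.012ms=3b
10) 6708.075ms=18b +559.006ms=3/2b
11) 7267.081ms=39/2b +279.503ms=3/4b
12) 7546.584ms=81/4b +279.503ms=3/4b
13) 7826.087ms=21b +1118.012ms=3b
Σ=24b of 24 (161bpm 6/8) — PASS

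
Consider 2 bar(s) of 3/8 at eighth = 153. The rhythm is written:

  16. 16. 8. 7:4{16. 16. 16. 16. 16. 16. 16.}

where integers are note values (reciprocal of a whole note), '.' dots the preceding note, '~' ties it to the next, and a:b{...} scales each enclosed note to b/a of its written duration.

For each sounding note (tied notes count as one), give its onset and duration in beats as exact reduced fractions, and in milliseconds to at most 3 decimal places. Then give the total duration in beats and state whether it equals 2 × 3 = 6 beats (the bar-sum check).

1) 0.0ms=0b +294.118ms=3/4b
2) 294.118ms=3/4b +294.118ms=3/4b
3) 588.235ms=3/2b +588.235ms=3/2b
4) 1176.471ms=3b +168.067ms=3/7b
5) 1344.538ms=24/7b +168.067ms=3/7b
6) 1512.605ms=27/7b +168.067ms=3/7b
7) 1680.672ms=30/7b +168.067ms=3/7b
8) 1848.739ms=33/7b +168.067ms=3/7b
9) 2016.807ms=36/7b +168.067ms=3/7b
10) 2184.874ms=39/7b +168.067ms=3/7b
Σ=6b of 6 (153bpm 3/8) — PASS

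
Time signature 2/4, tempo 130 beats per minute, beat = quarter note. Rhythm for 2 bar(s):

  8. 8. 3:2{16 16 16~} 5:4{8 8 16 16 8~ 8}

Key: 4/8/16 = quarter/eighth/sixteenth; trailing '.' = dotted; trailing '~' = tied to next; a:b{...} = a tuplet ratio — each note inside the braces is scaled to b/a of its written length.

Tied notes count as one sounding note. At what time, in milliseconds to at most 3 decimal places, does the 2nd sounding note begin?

note 2 onset = 3/4b = 346.154ms

1. 0.0ms @ 0 + 346.154ms (3/4)
2. 346.154ms @ 3/4 + 346.154ms (3/4)
3. 692.308ms @ 3/2 + 76.923ms (1/6)
4. 769.231ms @ 5/3 + 76.923ms (1/6)
5. 846.154ms @ 11/6 + 261.538ms (17/30)
6. 1107.692ms @ 12/5 + 184.615ms (2/5)
7. 1292.308ms @ 14/5 + 92.308ms (1/5)
8. 1384.615ms @ 3 + 92.308ms (1/5)
9. 1476.923ms @ 16/5 + 369.231ms (4/5)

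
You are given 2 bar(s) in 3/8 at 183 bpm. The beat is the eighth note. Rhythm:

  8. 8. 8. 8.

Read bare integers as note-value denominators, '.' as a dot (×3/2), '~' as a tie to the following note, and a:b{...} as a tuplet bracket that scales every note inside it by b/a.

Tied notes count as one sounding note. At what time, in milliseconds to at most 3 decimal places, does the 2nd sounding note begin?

note 2 onset = 3/2b = 491.803ms

1. 0.0ms @ 0 + 491.803ms (3/2)
2. 491.803ms @ 3/2 + 491.803ms (3/2)
3. 983.607ms @ 3 + 491.803ms (3/2)
4. 1475.41ms @ 9/2 + 491.803ms (3/2)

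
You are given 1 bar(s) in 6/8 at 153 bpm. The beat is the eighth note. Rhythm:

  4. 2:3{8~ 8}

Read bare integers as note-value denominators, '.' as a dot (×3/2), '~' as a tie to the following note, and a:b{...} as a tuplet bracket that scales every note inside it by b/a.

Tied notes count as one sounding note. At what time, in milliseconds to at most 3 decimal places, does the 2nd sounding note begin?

note 2 onset = 3b = 1176.471ms

1. 0.0ms @ 0 + 1176.471ms (3)
2. 1176.471ms @ 3 + 1176.471ms (3)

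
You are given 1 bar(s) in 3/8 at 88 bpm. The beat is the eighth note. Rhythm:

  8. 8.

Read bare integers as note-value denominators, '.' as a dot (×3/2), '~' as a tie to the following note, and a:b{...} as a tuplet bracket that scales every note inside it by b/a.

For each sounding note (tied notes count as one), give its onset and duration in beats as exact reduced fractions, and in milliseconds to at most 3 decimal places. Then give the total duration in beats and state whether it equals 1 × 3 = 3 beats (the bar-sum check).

1) 0.0ms=0b +1022.727ms=3/2b
2) 1022.727ms=3/2b +1022.727ms=3/2b
Σ=3b of 3 (88bpm 3/8) — PASS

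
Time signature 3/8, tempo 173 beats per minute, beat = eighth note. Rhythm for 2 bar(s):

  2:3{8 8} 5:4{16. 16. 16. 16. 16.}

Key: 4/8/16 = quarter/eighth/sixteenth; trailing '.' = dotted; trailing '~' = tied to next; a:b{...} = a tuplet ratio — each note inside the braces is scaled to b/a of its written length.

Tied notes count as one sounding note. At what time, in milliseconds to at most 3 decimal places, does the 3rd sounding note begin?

note 3 onset = 3b = 1040.462ms

1. 0.0ms @ 0 + 520.231ms (3/2)
2. 520.231ms @ 3/2 + 520.231ms (3/2)
3. 1040.462ms @ 3 + 208.092ms (3/5)
4. 1248.555ms @ 18/5 + 208.092ms (3/5)
5. 1456.647ms @ 21/5 + 208.092ms (3/5)
6. 1664.74ms @ 24/5 + 208.092ms (3/5)
7. 1872.832ms @ 27/5 + 208.092ms (3/5)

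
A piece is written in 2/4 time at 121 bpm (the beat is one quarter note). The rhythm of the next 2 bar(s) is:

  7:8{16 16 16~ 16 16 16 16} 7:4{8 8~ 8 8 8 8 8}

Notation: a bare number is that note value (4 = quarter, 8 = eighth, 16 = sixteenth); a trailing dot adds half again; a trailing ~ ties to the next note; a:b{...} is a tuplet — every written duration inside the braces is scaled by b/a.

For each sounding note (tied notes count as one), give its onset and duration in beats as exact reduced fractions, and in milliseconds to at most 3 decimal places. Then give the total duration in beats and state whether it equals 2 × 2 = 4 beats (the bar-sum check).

1) 0.0ms=0b +141.677ms=2/7b
2) 141.677ms=2/7b +141.677ms=2/7b
3) 283.353ms=4/7b +283.353ms=4/7b
4) 566.706ms=8/7b +141.677ms=2/7b
5) 708.383ms=10/7b +141.677ms=2/7b
6) 850.059ms=12/7b +141.677ms=2/7b
7) 991.736ms=2b +141.677ms=2/7b
8) 1133.412ms=16/7b +283.353ms=4/7b
9) 1416.765ms=20/7b +141.677ms=2/7b
10) 1558.442ms=22/7b +141.677ms=2/7b
11) 1700.118ms=24/7b +141.677ms=2/7b
12) 1841.795ms=26/7b +141.677ms=2/7b
Σ=4b of 4 (121bpm 2/4) — PASS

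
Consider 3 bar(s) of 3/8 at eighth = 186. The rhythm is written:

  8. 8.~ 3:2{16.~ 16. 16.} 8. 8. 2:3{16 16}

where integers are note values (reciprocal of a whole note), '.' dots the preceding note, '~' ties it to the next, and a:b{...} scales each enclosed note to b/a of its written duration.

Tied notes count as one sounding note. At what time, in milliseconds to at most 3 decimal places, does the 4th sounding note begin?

1. 0.0ms @ 0 + 483.871ms (3/2)
2. 483.871ms @ 3/2 + 806.452ms (5/2)
3. 1290.323ms @ 4 + 161.29ms (1/2)
4. 1451.613ms @ 9/2 + 483.871ms (3/2)
5. 1935.484ms @ 6 + 483.871ms (3/2)
6. 2419.355ms @ 15/2 + 241.935ms (3/4)
7. 2661.29ms @ 33/4 + 241.935ms (3/4)

note 4 onset = 9/2b = 1451.613ms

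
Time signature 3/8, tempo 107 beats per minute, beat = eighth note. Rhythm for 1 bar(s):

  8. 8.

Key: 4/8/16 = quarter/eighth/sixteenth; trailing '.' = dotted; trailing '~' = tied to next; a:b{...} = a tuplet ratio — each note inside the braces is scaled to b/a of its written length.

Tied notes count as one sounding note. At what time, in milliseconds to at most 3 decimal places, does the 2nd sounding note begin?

1. 0.0ms @ 0 + 841.121ms (3/2)
2. 841.121ms @ 3/2 + 841.121ms (3/2)

note 2 onset = 3/2b = 841.121ms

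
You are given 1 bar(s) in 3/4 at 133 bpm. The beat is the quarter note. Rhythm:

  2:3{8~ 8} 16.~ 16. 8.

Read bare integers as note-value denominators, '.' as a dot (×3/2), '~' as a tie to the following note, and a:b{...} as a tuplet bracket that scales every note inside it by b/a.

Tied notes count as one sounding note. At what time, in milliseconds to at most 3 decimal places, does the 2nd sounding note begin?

note 2 onset = 3/2b = 676.692ms

1. 0.0ms @ 0 + 676.692ms (3/2)
2. 676.692ms @ 3/2 + 338.346ms (3/4)
3. 1015.038ms @ 9/4 + 338.346ms (3/4)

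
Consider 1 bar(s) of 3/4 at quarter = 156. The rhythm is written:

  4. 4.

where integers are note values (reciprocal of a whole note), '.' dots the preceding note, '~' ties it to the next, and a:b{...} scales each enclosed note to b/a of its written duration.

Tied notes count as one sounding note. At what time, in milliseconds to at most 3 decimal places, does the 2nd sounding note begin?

note 2 onset = 3/2b = 576.923ms

1. 0.0ms @ 0 + 576.923ms (3/2)
2. 576.923ms @ 3/2 + 576.923ms (3/2)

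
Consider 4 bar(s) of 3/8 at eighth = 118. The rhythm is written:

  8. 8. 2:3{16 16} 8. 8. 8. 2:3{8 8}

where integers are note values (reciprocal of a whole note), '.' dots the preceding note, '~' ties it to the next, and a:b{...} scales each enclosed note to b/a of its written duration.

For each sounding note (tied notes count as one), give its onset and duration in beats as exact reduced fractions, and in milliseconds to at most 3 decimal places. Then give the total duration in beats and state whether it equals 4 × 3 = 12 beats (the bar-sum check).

1) 0.0ms=0b +762.712ms=3/2b
2) 762.712ms=3/2b +762.712ms=3/2b
3) 1525.424ms=3b +381.356ms=3/4b
4) 1906.78ms=15/4b +381.356ms=3/4b
5) 2288.136ms=9/2b +762.712ms=3/2b
6) 3050.847ms=6b +762.712ms=3/2b
7) 3813.559ms=15/2b +762.712ms=3/2b
8) 4576.271ms=9b +762.712ms=3/2b
9) 5338.983ms=21/2b +762.712ms=3/2b
Σ=12b of 12 (118bpm 3/8) — PASS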